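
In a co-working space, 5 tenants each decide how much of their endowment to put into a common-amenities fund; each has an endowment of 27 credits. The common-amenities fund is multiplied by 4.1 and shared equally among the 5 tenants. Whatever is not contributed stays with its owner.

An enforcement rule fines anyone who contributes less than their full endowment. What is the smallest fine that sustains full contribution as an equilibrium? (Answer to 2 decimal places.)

Given the others contribute fully, the best deviation is to contribute 0 (any partial contribution still incurs the fine and gives up units whose private return 0.8200 is below 1).
Deviating from 27 to 0 saves 27 credits but forfeits the deviator's share of the drop in the common-amenities fund: 4.1/5 × 27 = 22.14.
So the deviation gain is 27 − 22.14 = 4.86, and the fine must be at least 4.86 credits to wipe it out.

4.86 credits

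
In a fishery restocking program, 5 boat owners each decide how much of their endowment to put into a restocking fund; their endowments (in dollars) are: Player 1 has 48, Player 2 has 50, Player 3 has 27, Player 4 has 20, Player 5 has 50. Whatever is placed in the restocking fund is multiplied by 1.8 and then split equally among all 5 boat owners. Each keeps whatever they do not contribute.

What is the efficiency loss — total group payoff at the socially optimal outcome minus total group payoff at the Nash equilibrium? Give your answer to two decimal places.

The private return per contributed unit is 1.8/5 = 0.3600 < 1 for every player regardless of endowment, so the Nash equilibrium is zero contribution and the group total is Σ E_j = 48 + 50 + 27 + 20 + 50 = 195.
Each contributed unit returns 1.800 to the group, so the social optimum is full contribution by everyone: group total = 1.800 × 195 = 351.00.
Efficiency loss = (1.800 − 1) × 195 = 156.00.

156.00 dollars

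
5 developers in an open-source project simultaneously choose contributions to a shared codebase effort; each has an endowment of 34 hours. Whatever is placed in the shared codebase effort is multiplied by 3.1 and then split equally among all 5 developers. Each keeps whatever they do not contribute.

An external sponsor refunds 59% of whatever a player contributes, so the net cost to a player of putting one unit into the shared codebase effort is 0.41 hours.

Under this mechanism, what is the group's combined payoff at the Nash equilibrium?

Under the mechanism each unit contributed yields (3.1/5) / 0.41 = 1.5122 back to its contributor per unit of net cost, which exceeds 1, making full contribution the dominant choice for everyone.
At the Nash equilibrium everyone contributes 34. Group total payoff = 5 × (34 × 0.59 + 3.1 × 34) = 627.30.

627.30 hours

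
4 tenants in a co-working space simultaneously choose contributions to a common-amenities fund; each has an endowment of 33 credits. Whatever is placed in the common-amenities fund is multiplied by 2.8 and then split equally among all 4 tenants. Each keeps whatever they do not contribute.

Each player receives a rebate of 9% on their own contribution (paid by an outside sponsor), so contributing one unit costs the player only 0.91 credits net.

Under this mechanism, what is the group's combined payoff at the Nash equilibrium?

Even with the mechanism, each unit contributed returns only (2.8/4) / 0.91 = 0.7692 per unit of net cost, so contributing nothing is still dominant.
Everyone keeps their endowment and the group total is 4 × 33 = 132.

132.00 credits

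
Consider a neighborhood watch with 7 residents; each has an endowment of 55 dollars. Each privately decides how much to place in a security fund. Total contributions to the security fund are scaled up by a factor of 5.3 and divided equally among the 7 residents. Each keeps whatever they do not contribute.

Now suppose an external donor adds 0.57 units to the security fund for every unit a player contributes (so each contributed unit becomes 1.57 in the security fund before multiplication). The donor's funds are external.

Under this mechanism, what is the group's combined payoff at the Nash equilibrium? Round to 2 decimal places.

3203.59 dollars

With the mechanism, a contributed unit returns 5.3 × 1.57 / 7 = 1.1887 per unit of net cost to the contributor — now above 1 — so contributing fully is weakly dominant for every player.
So the Nash equilibrium is full contribution by all 7; the group earns 5.3 × 1.57 × 385 = 3203.59.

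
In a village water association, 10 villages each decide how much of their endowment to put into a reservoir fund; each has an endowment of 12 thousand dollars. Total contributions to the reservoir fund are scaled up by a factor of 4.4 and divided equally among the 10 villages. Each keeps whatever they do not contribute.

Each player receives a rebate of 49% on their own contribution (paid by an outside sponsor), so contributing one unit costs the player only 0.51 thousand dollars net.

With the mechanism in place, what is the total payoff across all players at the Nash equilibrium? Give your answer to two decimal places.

120.00 thousand dollars

With the mechanism, a contributed unit returns (4.4/10) / 0.51 = 0.8627 per unit of net cost — still below 1 — so contributing 0 remains dominant for every player.
Everyone keeps their endowment and the group total is 10 × 12 = 120.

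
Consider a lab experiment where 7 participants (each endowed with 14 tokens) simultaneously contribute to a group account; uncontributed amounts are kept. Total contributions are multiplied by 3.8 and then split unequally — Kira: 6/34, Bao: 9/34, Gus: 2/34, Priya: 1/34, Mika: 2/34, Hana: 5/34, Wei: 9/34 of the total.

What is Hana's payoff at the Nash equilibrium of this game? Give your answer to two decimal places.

29.65 tokens

Player j's private return per contributed unit is 3.8 × (j's share). Contributing is weakly dominant for j when that share is at least 1/3.8 = 0.2632, and contributing 0 is dominant otherwise.
Bao and Wei are above the threshold, contributing 14 each; the remaining 5 contribute 0. Total contributed: 28.
Hana keeps 14 and receives 3.8 × 28 × 5/34 = 15.65 from the group account, for a payoff of 29.65.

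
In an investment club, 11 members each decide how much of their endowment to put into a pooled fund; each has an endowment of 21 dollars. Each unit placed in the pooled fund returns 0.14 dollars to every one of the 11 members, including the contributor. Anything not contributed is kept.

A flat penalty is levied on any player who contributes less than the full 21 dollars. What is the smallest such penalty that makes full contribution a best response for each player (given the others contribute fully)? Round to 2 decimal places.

18.06 dollars

Given the others contribute fully, the best deviation is to contribute 0 (any partial contribution still incurs the fine and gives up units whose private return 0.14 is below 1).
Deviating from 21 to 0 saves 21 dollars but forfeits the deviator's share of the drop in the pooled fund: 0.14 × 21 = 2.94.
So the deviation gain is 21 − 2.94 = 18.06, and the fine must be at least 18.06 dollars to wipe it out.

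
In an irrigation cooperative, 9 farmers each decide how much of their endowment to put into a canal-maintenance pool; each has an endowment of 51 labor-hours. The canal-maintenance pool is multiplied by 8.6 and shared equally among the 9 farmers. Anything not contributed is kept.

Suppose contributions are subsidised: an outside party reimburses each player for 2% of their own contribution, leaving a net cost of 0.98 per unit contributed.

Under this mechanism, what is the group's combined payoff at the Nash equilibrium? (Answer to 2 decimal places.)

459.00 labor-hours

The effective private return is (8.6/9) / 0.98 = 0.9751, which is still under 1, so the mechanism doesn't change anyone's dominant strategy: zero contribution.
Everyone keeps their endowment and the group total is 9 × 51 = 459.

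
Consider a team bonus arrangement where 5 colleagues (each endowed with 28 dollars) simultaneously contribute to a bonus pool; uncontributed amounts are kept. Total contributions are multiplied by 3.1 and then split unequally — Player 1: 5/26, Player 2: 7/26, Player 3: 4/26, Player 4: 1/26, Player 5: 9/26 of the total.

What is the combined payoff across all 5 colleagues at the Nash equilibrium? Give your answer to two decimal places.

For player j, contributing a unit is worthwhile iff 3.1 × (j's share) ≥ 1, i.e. iff j's share is at least 0.3226.
The only share above 0.3226 is Player 5's 9/26, contributing 28; the remaining 4 contribute 0. Total contributed: 28.
The bonus pool pays out 3.1 × 28 = 86.80 in total (split across the unequal shares, but the aggregate is all that matters for the group sum).
The 4 free-riders keep 28 each, adding 112. Group total = 112 + 86.80 = 198.80.

198.80 dollars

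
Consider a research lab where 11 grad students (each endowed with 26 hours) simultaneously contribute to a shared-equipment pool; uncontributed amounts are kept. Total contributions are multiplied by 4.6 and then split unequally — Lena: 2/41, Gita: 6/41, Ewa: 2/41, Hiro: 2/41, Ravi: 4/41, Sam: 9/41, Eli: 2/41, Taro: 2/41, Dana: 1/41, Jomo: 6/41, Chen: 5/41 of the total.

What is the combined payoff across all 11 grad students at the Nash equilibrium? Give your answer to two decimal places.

For player j, contributing a unit is worthwhile iff 4.6 × (j's share) ≥ 1, i.e. iff j's share is at least 0.2174.
Only Sam (9/41) clears that bar, contributing 26; the remaining 10 contribute 0. Total contributed: 26.
The shared-equipment pool pays out 4.6 × 26 = 119.60 in total (split across the unequal shares, but the aggregate is all that matters for the group sum).
The 10 free-riders keep 26 each, adding 260. Group total = 260 + 119.60 = 379.60.

379.60 hours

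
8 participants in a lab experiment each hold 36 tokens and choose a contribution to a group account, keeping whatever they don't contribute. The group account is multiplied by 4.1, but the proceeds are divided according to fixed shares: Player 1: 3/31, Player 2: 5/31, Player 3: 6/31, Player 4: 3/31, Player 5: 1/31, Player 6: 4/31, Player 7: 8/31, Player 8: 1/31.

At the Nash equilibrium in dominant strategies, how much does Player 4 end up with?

Each unit j contributes comes back to j as 4.1 × (j's share), so j prefers to contribute only if that share exceeds 1/4.1 = 0.2439; otherwise keeping the unit dominates.
Player 7 alone (share 8/31) is above the threshold, contributing 36; the remaining 7 contribute 0. Total contributed: 36.
Player 4 keeps 36 and receives 4.1 × 36 × 3/31 = 14.28 from the group account, for a payoff of 50.28.

50.28 tokens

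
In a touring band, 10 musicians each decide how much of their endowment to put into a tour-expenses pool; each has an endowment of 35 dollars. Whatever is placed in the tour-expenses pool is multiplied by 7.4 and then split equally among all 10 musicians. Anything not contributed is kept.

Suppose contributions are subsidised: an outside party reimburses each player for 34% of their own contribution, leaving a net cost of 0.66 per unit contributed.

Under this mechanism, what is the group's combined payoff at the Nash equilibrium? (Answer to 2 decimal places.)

2709.00 dollars

Under the mechanism each unit contributed yields (7.4/10) / 0.66 = 1.1212 back to its contributor per unit of net cost, which exceeds 1, making full contribution the dominant choice for everyone.
At the Nash equilibrium everyone contributes 35. Group total payoff = 10 × (35 × 0.34 + 7.4 × 35) = 2709.00.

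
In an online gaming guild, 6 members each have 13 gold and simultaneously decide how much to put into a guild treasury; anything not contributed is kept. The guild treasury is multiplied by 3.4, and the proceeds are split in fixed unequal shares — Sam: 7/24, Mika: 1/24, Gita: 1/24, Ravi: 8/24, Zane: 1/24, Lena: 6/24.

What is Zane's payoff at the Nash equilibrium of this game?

14.84 gold

Player j's private return per contributed unit is 3.4 × (j's share). Contributing is weakly dominant for j when that share is at least 1/3.4 = 0.2941, and contributing 0 is dominant otherwise.
Only Ravi (8/24) clears that bar, contributing 13; the remaining 5 contribute 0. Total contributed: 13.
Zane keeps 13 and receives 3.4 × 13 × 1/24 = 1.84 from the guild treasury, for a payoff of 14.84.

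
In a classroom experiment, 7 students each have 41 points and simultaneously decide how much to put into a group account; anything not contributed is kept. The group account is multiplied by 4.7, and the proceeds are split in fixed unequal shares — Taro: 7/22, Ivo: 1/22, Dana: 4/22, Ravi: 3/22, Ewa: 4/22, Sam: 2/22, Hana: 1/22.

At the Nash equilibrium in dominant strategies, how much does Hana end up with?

Each unit j contributes comes back to j as 4.7 × (j's share), so j prefers to contribute only if that share exceeds 1/4.7 = 0.2128; otherwise keeping the unit dominates.
The only share above 0.2128 is Taro's 7/22, contributing 41; the remaining 6 contribute 0. Total contributed: 41.
Hana keeps 41 and receives 4.7 × 41 × 1/22 = 8.76 from the group account, for a payoff of 49.76.

49.76 points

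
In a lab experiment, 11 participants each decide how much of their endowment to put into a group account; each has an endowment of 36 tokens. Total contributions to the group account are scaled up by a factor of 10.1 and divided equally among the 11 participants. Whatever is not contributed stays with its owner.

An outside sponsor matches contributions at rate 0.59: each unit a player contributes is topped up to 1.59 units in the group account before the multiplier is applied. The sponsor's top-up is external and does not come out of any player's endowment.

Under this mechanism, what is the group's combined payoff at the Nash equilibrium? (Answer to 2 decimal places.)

6359.36 tokens

The effective private return per unit is now 10.1 × 1.59 / 11 = 1.4599 > 1, so every player's dominant strategy flips to full contribution.
At the Nash equilibrium everyone contributes 36. Group total payoff = 10.1 × 1.59 × 396 = 6359.36.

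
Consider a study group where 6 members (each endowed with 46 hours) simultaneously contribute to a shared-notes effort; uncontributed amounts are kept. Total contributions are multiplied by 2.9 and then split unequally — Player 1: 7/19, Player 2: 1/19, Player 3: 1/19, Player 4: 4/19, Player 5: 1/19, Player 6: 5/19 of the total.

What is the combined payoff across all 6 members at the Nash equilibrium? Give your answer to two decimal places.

363.40 hours

Player j's private return per contributed unit is 2.9 × (j's share). Contributing is weakly dominant for j when that share is at least 1/2.9 = 0.3448, and contributing 0 is dominant otherwise.
Player 1 alone (share 7/19) is above the threshold, contributing 46; the remaining 5 contribute 0. Total contributed: 46.
The shared-notes effort pays out 2.9 × 46 = 133.40 in total (split across the unequal shares, but the aggregate is all that matters for the group sum).
The 5 free-riders keep 46 each, adding 230. Group total = 230 + 133.40 = 363.40.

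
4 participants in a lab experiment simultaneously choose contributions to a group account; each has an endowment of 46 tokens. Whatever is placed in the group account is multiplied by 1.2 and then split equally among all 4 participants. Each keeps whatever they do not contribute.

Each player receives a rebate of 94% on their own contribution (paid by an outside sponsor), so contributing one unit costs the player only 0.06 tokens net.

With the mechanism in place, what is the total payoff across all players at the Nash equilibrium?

The effective private return per unit is now (1.2/4) / 0.06 = 5.0000 > 1, so every player's dominant strategy flips to full contribution.
So the Nash equilibrium is full contribution by all 4; the group earns 4 × (46 × 0.94 + 1.2 × 46) = 393.76.

393.76 tokens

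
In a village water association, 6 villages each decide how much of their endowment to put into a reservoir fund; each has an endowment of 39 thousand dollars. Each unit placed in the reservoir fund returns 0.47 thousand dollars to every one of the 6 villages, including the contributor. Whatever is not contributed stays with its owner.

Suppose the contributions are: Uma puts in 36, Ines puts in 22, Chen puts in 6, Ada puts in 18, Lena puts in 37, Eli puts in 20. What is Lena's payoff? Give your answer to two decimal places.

Total contributed: 36 + 22 + 6 + 18 + 37 + 20 = 139.
Each receives 0.47 × 139 = 65.33 from the reservoir fund.
Lena keeps 39 − 37 = 2, so Lena's payoff is 2 + 65.33 = 67.33.

67.33 thousand dollars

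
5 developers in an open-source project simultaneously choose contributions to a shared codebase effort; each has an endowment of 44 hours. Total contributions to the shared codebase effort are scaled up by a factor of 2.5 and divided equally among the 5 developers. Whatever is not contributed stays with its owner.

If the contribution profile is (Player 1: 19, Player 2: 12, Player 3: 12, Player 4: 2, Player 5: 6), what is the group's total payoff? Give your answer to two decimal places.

Total contributed: 19 + 12 + 12 + 2 + 6 = 51; total kept: 5 × 44 − 51 = 169.
The shared codebase effort pays out 2.5 × 51 = 127.50 in aggregate.
Group total = 169 + 127.50 = 296.50.

296.50 hours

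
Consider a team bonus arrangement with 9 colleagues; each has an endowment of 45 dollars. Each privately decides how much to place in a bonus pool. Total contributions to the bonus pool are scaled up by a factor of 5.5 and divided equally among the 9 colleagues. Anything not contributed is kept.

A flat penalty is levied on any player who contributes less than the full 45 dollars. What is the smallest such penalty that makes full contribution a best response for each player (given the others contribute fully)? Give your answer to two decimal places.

17.50 dollars

Given the others contribute fully, the best deviation is to contribute 0 (any partial contribution still incurs the fine and gives up units whose private return 0.6111 is below 1).
Deviating from 45 to 0 saves 45 dollars but forfeits the deviator's share of the drop in the bonus pool: 5.5/9 × 45 = 27.50.
So the deviation gain is 45 − 27.50 = 17.50, and the fine must be at least 17.50 dollars to wipe it out.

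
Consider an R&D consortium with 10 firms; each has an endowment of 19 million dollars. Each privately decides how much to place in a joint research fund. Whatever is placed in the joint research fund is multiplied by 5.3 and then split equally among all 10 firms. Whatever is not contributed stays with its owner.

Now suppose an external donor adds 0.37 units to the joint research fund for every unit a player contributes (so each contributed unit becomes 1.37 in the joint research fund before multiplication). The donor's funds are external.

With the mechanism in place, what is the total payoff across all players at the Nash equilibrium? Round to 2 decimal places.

The effective private return is 5.3 × 1.37 / 10 = 0.7261, which is still under 1, so the mechanism doesn't change anyone's dominant strategy: zero contribution.
Everyone keeps their endowment and the group total is 10 × 19 = 190.

190.00 million dollars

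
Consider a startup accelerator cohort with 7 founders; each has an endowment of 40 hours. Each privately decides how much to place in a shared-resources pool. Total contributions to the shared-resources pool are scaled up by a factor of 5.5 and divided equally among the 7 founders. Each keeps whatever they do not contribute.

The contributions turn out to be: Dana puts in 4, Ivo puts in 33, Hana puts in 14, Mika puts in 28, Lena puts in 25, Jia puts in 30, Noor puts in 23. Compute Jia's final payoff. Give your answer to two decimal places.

Total contributed: 4 + 33 + 14 + 28 + 25 + 30 + 23 = 157.
Each receives 5.5 × 157 / 7 = 123.36 from the shared-resources pool.
Jia keeps 40 − 30 = 10, so Jia's payoff is 10 + 123.36 = 133.36.

133.36 hours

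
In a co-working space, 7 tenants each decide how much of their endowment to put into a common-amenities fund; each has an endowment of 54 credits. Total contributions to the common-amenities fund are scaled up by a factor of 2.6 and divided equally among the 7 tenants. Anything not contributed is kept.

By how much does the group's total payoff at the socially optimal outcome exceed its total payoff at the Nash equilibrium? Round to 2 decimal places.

604.80 credits

Each contributed unit returns 2.6/7 = 0.3714 to its contributor — below 1 — so contributing 0 is dominant for every player. At the Nash equilibrium everyone keeps their 54, and the group total is 7 × 54 = 378.
Each contributed unit returns 2.600 to the group as a whole (0.3714 to each of 7 players), which exceeds 1, so the social optimum is full contribution: group total = 2.600 × 378 = 982.80.
Efficiency loss = 982.80 − 378 = 604.80.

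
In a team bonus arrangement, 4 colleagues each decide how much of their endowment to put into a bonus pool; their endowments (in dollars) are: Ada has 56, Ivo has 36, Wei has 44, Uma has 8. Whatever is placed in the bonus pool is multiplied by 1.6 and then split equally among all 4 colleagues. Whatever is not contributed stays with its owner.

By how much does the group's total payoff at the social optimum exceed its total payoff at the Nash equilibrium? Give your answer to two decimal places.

The private return per contributed unit is 1.6/4 = 0.4000 < 1 for every player regardless of endowment, so the Nash equilibrium is zero contribution and the group total is Σ E_j = 56 + 36 + 44 + 8 = 144.
Each contributed unit returns 1.600 to the group, so the social optimum is full contribution by everyone: group total = 1.600 × 144 = 230.40.
Efficiency loss = (1.600 − 1) × 144 = 86.40.

86.40 dollars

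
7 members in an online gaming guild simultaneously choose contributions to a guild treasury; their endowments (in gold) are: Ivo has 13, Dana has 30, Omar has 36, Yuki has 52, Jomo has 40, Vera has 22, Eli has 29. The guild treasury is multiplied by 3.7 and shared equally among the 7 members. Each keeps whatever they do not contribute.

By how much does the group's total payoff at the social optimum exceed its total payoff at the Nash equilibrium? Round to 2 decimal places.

599.40 gold

The private return per contributed unit is 3.7/7 = 0.5286 < 1 for every player regardless of endowment, so the Nash equilibrium is zero contribution and the group total is Σ E_j = 13 + 30 + 36 + 52 + 40 + 22 + 29 = 222.
Each contributed unit returns 3.700 to the group, so the social optimum is full contribution by everyone: group total = 3.700 × 222 = 821.40.
Efficiency loss = (3.700 − 1) × 222 = 599.40.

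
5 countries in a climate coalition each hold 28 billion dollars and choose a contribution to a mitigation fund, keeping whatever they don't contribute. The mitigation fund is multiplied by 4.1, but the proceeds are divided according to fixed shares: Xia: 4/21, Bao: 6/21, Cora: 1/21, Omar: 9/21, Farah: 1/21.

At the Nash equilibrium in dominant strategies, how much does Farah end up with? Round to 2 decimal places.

Each unit j contributes comes back to j as 4.1 × (j's share), so j prefers to contribute only if that share exceeds 1/4.1 = 0.2439; otherwise keeping the unit dominates.
The shares above 0.2439 belong to Bao and Omar, contributing 28 each; the remaining 3 contribute 0. Total contributed: 56.
Farah keeps 28 and receives 4.1 × 56 × 1/21 = 10.93 from the mitigation fund, for a payoff of 38.93.

38.93 billion dollars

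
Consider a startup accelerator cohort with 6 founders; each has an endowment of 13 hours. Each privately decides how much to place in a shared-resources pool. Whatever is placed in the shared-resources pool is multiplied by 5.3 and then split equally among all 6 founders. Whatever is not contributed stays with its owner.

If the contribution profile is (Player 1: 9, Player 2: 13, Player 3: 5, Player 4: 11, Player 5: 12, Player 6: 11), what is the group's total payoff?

340.30 hours

Total contributed: 9 + 13 + 5 + 11 + 12 + 11 = 61; total kept: 6 × 13 − 61 = 17.
The shared-resources pool pays out 5.3 × 61 = 323.30 in aggregate.
Group total = 17 + 323.30 = 340.30.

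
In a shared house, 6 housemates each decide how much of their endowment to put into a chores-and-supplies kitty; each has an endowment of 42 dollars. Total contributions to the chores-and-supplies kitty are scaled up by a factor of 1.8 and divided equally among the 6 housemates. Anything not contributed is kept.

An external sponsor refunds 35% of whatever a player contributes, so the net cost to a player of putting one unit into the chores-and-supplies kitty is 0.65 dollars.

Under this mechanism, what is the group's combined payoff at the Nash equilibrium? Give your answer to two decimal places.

Even with the mechanism, each unit contributed returns only (1.8/6) / 0.65 = 0.4615 per unit of net cost, so contributing nothing is still dominant.
Everyone keeps their endowment and the group total is 6 × 42 = 252.

252.00 dollars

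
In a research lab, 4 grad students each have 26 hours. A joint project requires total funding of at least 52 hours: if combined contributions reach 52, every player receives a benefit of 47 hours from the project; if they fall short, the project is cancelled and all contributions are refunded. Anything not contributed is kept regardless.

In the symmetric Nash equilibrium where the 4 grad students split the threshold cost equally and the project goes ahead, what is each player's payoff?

Equal share of the threshold: 52/4 = 13.
At this profile no one gains by cutting their contribution: any cut drops the total below 52, the project is cancelled, contributions are refunded, and the deviator ends with 26, which is less than 26 − 13 + 47 = 60. Contributing more than 13 just wastes the excess. So contributing exactly 13 is a best response.
Each player's payoff: 26 − 13 + 47 = 60.

60 hours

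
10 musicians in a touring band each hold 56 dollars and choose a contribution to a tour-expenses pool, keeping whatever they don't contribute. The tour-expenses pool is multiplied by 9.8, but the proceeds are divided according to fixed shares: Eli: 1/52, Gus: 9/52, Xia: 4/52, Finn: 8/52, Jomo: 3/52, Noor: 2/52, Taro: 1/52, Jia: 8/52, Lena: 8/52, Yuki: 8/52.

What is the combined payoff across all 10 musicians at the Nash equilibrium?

A player with share s gets back 9.8·s per unit contributed, so full contribution is dominant for anyone with s > 1/9.8 = 0.1020 and zero contribution is dominant for anyone below.
Gus, Finn, Jia, Lena and Yuki clear that bar, contributing 56 each; the remaining 5 contribute 0. Total contributed: 280.
The tour-expenses pool pays out 9.8 × 280 = 2744.00 in total (split across the unequal shares, but the aggregate is all that matters for the group sum).
The 5 free-riders keep 56 each, adding 280. Group total = 280 + 2744.00 = 3024.00.

3024.00 dollars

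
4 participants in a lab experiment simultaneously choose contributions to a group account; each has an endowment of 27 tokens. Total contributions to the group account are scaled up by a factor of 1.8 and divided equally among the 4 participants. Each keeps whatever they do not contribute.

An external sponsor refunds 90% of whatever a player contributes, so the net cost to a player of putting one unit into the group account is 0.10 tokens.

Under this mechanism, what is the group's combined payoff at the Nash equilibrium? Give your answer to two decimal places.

291.60 tokens

The effective private return per unit is now (1.8/4) / 0.10 = 4.5000 > 1, so every player's dominant strategy flips to full contribution.
So the Nash equilibrium is full contribution by all 4; the group earns 4 × (27 × 0.90 + 1.8 × 27) = 291.60.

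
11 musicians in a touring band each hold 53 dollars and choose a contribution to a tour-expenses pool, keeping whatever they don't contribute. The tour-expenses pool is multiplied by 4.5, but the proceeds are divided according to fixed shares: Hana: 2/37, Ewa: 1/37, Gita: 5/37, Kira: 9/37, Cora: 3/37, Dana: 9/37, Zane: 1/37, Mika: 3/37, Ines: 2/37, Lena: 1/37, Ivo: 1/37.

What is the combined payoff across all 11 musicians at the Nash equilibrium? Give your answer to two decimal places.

954.00 dollars

For player j, contributing a unit is worthwhile iff 4.5 × (j's share) ≥ 1, i.e. iff j's share is at least 0.2222.
Kira and Dana clear that bar, contributing 53 each; the remaining 9 contribute 0. Total contributed: 106.
The tour-expenses pool pays out 4.5 × 106 = 477.00 in total (split across the unequal shares, but the aggregate is all that matters for the group sum).
The 9 free-riders keep 53 each, adding 477. Group total = 477 + 477.00 = 954.00.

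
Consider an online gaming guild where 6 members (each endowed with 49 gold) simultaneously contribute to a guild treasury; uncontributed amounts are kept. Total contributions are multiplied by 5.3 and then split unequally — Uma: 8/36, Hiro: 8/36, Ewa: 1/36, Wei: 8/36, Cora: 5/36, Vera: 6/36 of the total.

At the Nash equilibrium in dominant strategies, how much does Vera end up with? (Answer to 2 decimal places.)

178.85 gold

For player j, contributing a unit is worthwhile iff 5.3 × (j's share) ≥ 1, i.e. iff j's share is at least 0.1887.
The shares above 0.1887 belong to Uma, Hiro and Wei, contributing 49 each; the remaining 3 contribute 0. Total contributed: 147.
Vera keeps 49 and receives 5.3 × 147 × 6/36 = 129.85 from the guild treasury, for a payoff of 178.85.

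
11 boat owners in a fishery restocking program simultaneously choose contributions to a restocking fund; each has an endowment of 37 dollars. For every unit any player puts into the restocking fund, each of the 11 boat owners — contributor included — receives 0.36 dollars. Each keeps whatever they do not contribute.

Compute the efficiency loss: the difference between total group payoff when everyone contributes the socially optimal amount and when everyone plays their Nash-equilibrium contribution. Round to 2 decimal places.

The private return per contributed unit is 0.36 < 1, so contributing 0 is dominant for every player. At the Nash equilibrium everyone keeps their 37, and the group total is 11 × 37 = 407.
Each contributed unit returns 3.960 to the group as a whole (0.36 to each of 11 players), which exceeds 1, so the social optimum is full contribution: group total = 3.960 × 407 = 1611.72.
Efficiency loss = 1611.72 − 407 = 1204.72.

1204.72 dollars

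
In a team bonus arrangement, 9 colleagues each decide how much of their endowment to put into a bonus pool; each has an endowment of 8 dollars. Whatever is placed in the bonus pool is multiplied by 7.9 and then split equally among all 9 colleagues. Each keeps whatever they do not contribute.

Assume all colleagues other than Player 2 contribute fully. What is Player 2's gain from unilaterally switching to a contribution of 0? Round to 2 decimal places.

Switching from a contribution of 8 to 0 lets Player 2 keep an extra 8 dollars, but lowers the bonus pool by 8, which costs Player 2 their own share of that drop: 7.9/9 × 8 = 7.02.
Net gain = 8 − 7.02 = 0.98. The private return per contributed unit (0.8778) is below 1, so free-riding is indeed the best response regardless of what the others do.

0.98 dollars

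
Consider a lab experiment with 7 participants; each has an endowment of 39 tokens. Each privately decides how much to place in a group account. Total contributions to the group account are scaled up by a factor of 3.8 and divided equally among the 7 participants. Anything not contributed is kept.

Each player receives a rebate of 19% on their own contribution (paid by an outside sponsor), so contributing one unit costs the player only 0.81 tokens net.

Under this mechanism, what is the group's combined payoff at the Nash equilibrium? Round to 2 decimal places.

With the mechanism, a contributed unit returns (3.8/7) / 0.81 = 0.6702 per unit of net cost — still below 1 — so contributing 0 remains dominant for every player.
Everyone keeps their endowment and the group total is 7 × 39 = 273.

273.00 tokens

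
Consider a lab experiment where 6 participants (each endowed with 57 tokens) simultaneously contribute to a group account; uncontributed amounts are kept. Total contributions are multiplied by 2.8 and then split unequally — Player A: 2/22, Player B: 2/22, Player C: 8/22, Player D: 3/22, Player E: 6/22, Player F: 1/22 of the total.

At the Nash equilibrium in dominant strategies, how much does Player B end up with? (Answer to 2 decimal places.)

71.51 tokens

For player j, contributing a unit is worthwhile iff 2.8 × (j's share) ≥ 1, i.e. iff j's share is at least 0.3571.
Player C alone (share 8/22) is above the threshold, contributing 57; the remaining 5 contribute 0. Total contributed: 57.
Player B keeps 57 and receives 2.8 × 57 × 2/22 = 14.51 from the group account, for a payoff of 71.51.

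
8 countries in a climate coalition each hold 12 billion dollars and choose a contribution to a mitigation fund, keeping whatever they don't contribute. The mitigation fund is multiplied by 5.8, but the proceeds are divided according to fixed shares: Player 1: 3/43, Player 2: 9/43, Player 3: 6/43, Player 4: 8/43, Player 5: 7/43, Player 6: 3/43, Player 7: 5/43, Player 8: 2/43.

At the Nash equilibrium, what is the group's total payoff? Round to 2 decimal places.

Player j's private return per contributed unit is 5.8 × (j's share). Contributing is weakly dominant for j when that share is at least 1/5.8 = 0.1724, and contributing 0 is dominant otherwise.
Player 2 and Player 4 are above the threshold, contributing 12 each; the remaining 6 contribute 0. Total contributed: 24.
The mitigation fund pays out 5.8 × 24 = 139.20 in total (split across the unequal shares, but the aggregate is all that matters for the group sum).
The 6 free-riders keep 12 each, adding 72. Group total = 72 + 139.20 = 211.20.

211.20 billion dollars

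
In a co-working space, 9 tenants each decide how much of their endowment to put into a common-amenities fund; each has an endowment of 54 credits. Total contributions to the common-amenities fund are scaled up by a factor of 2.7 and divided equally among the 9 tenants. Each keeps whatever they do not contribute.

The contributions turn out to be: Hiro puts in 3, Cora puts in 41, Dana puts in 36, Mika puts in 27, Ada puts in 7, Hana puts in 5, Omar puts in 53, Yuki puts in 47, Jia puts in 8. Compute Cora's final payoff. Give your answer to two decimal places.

81.10 credits

Total contributed: 3 + 41 + 36 + 27 + 7 + 5 + 53 + 47 + 8 = 227.
Each receives 2.7 × 227 / 9 = 68.10 from the common-amenities fund.
Cora keeps 54 − 41 = 13, so Cora's payoff is 13 + 68.10 = 81.10.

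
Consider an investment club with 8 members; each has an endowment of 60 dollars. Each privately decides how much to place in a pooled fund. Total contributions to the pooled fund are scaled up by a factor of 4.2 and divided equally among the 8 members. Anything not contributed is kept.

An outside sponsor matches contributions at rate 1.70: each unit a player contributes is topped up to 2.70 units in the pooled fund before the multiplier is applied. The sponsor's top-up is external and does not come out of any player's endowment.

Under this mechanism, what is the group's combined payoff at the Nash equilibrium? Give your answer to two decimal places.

With the mechanism, a contributed unit returns 4.2 × 2.70 / 8 = 1.4175 per unit of net cost to the contributor — now above 1 — so contributing fully is weakly dominant for every player.
At the Nash equilibrium everyone contributes 60. Group total payoff = 4.2 × 2.70 × 480 = 5443.20.

5443.20 dollars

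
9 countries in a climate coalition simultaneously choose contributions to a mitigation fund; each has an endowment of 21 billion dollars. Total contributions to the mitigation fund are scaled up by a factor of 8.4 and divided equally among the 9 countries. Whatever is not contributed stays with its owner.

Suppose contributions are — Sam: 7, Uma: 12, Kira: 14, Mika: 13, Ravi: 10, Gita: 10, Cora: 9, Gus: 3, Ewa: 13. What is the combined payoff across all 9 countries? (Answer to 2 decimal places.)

Total contributed: 7 + 12 + 14 + 13 + 10 + 10 + 9 + 3 + 13 = 91; total kept: 9 × 21 − 91 = 98.
The mitigation fund pays out 8.4 × 91 = 764.40 in aggregate.
Group total = 98 + 764.40 = 862.40.

862.40 billion dollars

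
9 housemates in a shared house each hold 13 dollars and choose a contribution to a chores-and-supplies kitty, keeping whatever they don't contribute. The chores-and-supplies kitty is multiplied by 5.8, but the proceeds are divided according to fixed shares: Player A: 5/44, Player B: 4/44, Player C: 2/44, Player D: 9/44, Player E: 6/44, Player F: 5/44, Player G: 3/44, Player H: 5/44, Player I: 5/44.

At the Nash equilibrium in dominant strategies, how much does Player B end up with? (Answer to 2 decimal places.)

Each unit j contributes comes back to j as 5.8 × (j's share), so j prefers to contribute only if that share exceeds 1/5.8 = 0.1724; otherwise keeping the unit dominates.
Only Player D (9/44) clears that bar, contributing 13; the remaining 8 contribute 0. Total contributed: 13.
Player B keeps 13 and receives 5.8 × 13 × 4/44 = 6.85 from the chores-and-supplies kitty, for a payoff of 19.85.

19.85 dollars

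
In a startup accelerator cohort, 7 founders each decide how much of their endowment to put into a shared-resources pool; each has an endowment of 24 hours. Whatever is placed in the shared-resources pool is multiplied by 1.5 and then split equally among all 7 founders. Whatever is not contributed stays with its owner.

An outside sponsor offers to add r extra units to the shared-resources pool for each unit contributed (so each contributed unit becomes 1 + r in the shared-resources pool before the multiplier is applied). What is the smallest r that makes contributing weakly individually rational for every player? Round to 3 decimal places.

With matching at rate r, one contributed unit becomes (1 + r) in the shared-resources pool and returns 1.5 × (1 + r) / 7 to the contributor.
Setting this equal to 1: 1 + r = 7/1.5 = 4.6667.
So the minimum matching rate is r = 4.6667 − 1 = 3.667.

3.667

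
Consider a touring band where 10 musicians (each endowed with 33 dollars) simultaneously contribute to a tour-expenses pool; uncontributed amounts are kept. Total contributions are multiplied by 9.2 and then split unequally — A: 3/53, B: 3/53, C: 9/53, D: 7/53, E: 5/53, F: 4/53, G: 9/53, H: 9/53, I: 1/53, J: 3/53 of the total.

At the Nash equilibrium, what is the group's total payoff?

1412.40 dollars

A player with share s gets back 9.2·s per unit contributed, so full contribution is dominant for anyone with s > 1/9.2 = 0.1087 and zero contribution is dominant for anyone below.
C, D, G and H are above the threshold, contributing 33 each; the remaining 6 contribute 0. Total contributed: 132.
The tour-expenses pool pays out 9.2 × 132 = 1214.40 in total (split across the unequal shares, but the aggregate is all that matters for the group sum).
The 6 free-riders keep 33 each, adding 198. Group total = 198 + 1214.40 = 1412.40.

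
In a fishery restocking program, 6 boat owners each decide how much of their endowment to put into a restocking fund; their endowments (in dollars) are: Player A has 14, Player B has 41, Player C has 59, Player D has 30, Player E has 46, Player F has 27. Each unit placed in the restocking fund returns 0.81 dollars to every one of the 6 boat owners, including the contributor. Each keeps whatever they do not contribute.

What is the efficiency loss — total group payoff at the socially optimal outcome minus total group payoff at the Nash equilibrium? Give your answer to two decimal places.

837.62 dollars

The private return per contributed unit is 0.81 < 1 for everyone, so the Nash equilibrium is zero contribution and the group total is Σ E_j = 14 + 41 + 59 + 30 + 46 + 27 = 217.
Each contributed unit returns 4.860 to the group, so the social optimum is full contribution by everyone: group total = 4.860 × 217 = 1054.62.
Efficiency loss = (4.860 − 1) × 217 = 837.62.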